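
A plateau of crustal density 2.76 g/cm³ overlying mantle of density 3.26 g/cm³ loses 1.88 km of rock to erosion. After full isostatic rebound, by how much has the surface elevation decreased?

Rebound u = e ρ_c/ρ_m = 1.88 km × 2.76/3.26 = 1.592 km.
Net surface drop = e − u = 1.88 km − 1.592 km = e (ρ_m − ρ_c)/ρ_m = 0.288 km.

0.288 km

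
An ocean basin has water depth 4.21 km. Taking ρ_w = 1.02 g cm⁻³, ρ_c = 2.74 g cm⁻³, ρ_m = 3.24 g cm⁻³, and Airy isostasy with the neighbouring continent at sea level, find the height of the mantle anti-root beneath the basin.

14.5 km

In Airy isostatic equilibrium: replacing crust with seawater at the top is compensated by replacing crust with mantle at the base: d (ρ_c − ρ_w) = a (ρ_m − ρ_c).
a = d (ρ_c − ρ_w)/(ρ_m − ρ_c) = 4.21 km × 1.72/0.5 = 14.5 km.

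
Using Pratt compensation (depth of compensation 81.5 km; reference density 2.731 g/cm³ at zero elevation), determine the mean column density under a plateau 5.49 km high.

Pratt balance: ρ_ref D = ρ (D + h).
ρ = ρ_ref D/(D + h) = 2.731 × 81.5 km/(81.5 km + 5.49 km) = 2.56 g/cm³.

2.56 g/cm³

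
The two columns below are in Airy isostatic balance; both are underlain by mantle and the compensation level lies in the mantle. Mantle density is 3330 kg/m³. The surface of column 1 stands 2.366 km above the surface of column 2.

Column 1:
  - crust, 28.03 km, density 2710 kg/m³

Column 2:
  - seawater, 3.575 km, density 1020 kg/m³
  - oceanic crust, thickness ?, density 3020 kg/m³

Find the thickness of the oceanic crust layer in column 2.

4.01 km

Take the compensation level at the base of the deeper column (depth z_c below the surface of column 1) and equate Σ ρ_i t_i down to z_c; mantle fills any gap and the z_c terms cancel.
Column 1: 28.03×2710 + (z_c − 28.03)×3330
Column 2: 2.366×0 + 3.575×1020 + x×3020 + (z_c − 2.366 − 3.575 − x)×3330
The z_c×3330 term appears on both sides and cancels. Collect the known terms of each column as K = Σ(ρt)_known − 3330 × (depth of known layers): K_1 = 75961.3 − 3330×28.03 = −17378.6; K_2 = 3646.5 − 3330×(2.366 + 3.575) = −16137.03.
Balance: K_1 = K_2 − x×(3330 − 3020), so x = (K_2 − K_1)/(3330 − 3020) = 1241.57/310 = 4.01 km.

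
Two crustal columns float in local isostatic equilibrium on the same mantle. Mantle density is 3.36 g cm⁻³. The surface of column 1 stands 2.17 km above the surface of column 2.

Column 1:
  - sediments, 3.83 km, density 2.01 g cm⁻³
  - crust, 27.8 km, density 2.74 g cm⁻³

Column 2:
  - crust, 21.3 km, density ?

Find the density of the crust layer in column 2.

2.65 g cm⁻³

Take the compensation level at the base of the deeper column (depth z_c below the surface of column 1) and equate Σ ρ_i t_i down to z_c; mantle fills any gap and the z_c terms cancel.
Column 1: 3.83×2.01 + 27.8×2.74 + (z_c − 31.63)×3.36
Column 2: 2.17×0 + 21.3×ρ + (z_c − 2.17 − 21.3)×3.36
The z_c×3.36 term appears on both sides and cancels. Collect the known terms of each column as K = Σ(ρt)_known − 3.36 × (depth of known layers): K_1 = 83.8703 − 3.36×31.63 = −22.4065; K_2 = 0 − 3.36×(2.17 + 21.3) = −78.8592.
Balance: K_1 = K_2 + 21.3×ρ, so ρ = (K_1 − K_2)/21.3 = 56.4527/21.3 = 2.65 g cm⁻³.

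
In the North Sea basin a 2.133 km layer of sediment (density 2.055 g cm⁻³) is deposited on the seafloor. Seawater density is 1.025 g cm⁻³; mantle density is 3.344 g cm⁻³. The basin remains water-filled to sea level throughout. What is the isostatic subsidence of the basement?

Submarine loading: the sediment displaces seawater, and the subsidence is in turn flooded, so s (ρ_m − ρ_w) = t (ρ_sed − ρ_w).
s = 2.133 km × (2.055 − 1.025) / (3.344 − 1.025) = 0.947 km.

0.947 km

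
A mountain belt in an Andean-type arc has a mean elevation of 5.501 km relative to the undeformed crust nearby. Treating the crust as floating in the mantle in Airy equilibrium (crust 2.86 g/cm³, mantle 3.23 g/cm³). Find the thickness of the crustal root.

42.5 km

In Airy isostatic equilibrium: the weight of the topography is balanced by the buoyancy of the root, ρ_c h = (ρ_m − ρ_c) r.
r = h · ρ_c / (ρ_m − ρ_c) = 5.501 km × 2.86 / (3.23 − 2.86) = 42.5 km.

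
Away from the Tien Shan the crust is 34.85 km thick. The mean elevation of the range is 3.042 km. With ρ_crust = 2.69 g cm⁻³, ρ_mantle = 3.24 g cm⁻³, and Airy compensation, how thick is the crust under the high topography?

Root depth r = h ρ_c / (ρ_m − ρ_c) = 3.042 km × 2.69 / 0.55 = 14.88 km.
Total thickness = T + h + r = 34.85 km + 3.042 km + 14.88 km = 52.8 km.

52.8 km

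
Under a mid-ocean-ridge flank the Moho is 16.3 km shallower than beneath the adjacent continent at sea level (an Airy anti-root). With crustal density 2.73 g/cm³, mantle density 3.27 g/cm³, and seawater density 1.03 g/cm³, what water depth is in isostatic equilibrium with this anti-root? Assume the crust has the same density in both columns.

5.18 km

Replacing a thickness d of crust by seawater at the top must be balanced by replacing crust with mantle at the base: d (ρ_c − ρ_w) = a (ρ_m − ρ_c).
d = a (ρ_m − ρ_c)/(ρ_c − ρ_w) = 16.3 km × 0.54/1.7 = 5.18 km.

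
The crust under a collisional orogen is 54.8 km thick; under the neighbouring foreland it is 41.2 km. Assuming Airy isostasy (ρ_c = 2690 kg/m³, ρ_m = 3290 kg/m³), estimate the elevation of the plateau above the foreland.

Excess crust Δ = 54.8 km − 41.2 km = 13.6 km, split between elevation h and root r with h + r = Δ.
Airy balance ρ_c h = (ρ_m − ρ_c) r gives r = h ρ_c/(ρ_m − ρ_c), so h (1 + ρ_c/(ρ_m − ρ_c)) = Δ, i.e. h = Δ (ρ_m − ρ_c)/ρ_m.
h = 13.6 km × 600/3290 = 2.48 km.

2.48 km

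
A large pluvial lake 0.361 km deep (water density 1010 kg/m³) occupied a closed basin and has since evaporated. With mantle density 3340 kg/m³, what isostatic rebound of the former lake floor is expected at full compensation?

u = d ρ_w/ρ_m = 0.361 km × 1010/3340 = 0.109 km.

0.109 km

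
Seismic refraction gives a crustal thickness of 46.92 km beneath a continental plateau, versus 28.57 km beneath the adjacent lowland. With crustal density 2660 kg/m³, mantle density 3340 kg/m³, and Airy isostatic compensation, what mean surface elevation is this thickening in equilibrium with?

Excess crust Δ = 46.92 km − 28.57 km = 18.35 km, split between elevation h and root r with h + r = Δ.
Airy balance ρ_c h = (ρ_m − ρ_c) r gives r = h ρ_c/(ρ_m − ρ_c), so h (1 + ρ_c/(ρ_m − ρ_c)) = Δ, i.e. h = Δ (ρ_m − ρ_c)/ρ_m.
h = 18.35 km × 680/3340 = 3.74 km.

3.74 km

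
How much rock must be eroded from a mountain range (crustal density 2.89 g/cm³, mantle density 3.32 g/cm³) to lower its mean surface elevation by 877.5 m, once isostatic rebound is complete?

Net drop Δ = e − u = e − e ρ_c/ρ_m = e (ρ_m − ρ_c)/ρ_m.
e = Δ ρ_m/(ρ_m − ρ_c) = 877.5 m × 3.32/0.43 = 6780 m.

6780 m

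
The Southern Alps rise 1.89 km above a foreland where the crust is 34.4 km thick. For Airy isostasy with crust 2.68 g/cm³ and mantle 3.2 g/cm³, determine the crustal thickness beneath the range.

Root depth r = h ρ_c / (ρ_m − ρ_c) = 1.89 km × 2.68 / 0.52 = 9.741 km.
Total thickness = T + h + r = 34.4 km + 1.89 km + 9.741 km = 46 km.

46 km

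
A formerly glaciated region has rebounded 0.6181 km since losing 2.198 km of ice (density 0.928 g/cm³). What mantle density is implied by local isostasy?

ρ_m = ρ_ice t / u = 0.928 × 2.198 km/0.6181 km = 3.3 g/cm³.

3.3 g/cm³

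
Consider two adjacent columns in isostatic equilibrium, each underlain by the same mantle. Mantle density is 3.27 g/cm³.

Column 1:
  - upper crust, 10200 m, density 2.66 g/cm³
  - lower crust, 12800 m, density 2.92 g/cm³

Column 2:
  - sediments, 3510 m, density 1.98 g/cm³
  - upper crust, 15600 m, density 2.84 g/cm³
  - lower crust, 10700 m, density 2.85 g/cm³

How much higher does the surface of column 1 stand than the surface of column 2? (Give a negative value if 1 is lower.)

−1540 m

For any compensation level in the mantle, the mantle terms cancel and isostasy reduces to e = (Σt_1 − Σt_2) − (Σ(ρt)_1 − Σ(ρt)_2) / ρ_m.
Σt_1 = 23000 m; Σt_2 = 29810 m; Σ(ρt)_1 = 64508; Σ(ρt)_2 = 81748.8 (in m·g/cm³).
e = (23000 − 29810) − (64508 − 81748.8) / 3.27 = −1540 m.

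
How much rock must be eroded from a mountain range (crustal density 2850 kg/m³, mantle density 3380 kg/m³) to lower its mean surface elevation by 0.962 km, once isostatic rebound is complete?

6.14 km

Net drop Δ = e − u = e − e ρ_c/ρ_m = e (ρ_m − ρ_c)/ρ_m.
e = Δ ρ_m/(ρ_m − ρ_c) = 0.962 km × 3380/530 = 6.14 km.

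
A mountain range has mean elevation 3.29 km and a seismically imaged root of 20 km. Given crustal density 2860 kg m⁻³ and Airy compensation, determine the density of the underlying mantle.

3330 kg m⁻³

Airy balance: ρ_c h = (ρ_m − ρ_c) r → ρ_m = ρ_c (1 + h/r).
ρ_m = 2860 × (1 + 3.29 km/20 km) = 3330 kg m⁻³.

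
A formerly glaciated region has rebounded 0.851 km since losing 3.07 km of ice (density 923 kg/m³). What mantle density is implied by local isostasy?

3330 kg/m³

ρ_m = ρ_ice t / u = 923 × 3.07 km/0.851 km = 3330 kg/m³.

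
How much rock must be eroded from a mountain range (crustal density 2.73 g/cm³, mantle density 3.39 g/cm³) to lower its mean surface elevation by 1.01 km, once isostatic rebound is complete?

Net drop Δ = e − u = e − e ρ_c/ρ_m = e (ρ_m − ρ_c)/ρ_m.
e = Δ ρ_m/(ρ_m − ρ_c) = 1.01 km × 3.39/0.66 = 5.19 km.

5.19 km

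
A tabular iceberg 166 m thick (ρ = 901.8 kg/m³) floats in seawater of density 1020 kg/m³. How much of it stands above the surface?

Floating equilibrium: submerged depth d = t ρ_obj/ρ_fluid = 166 m × 901.8/1020 = 146.8 m.
Freeboard = t − d = 166 m − 146.8 m = 19.2 m.

19.2 m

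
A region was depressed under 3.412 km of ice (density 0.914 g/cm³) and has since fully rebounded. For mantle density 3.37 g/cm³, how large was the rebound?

Removing the load lets mantle flow back in; uplift u satisfies ρ_ice t = ρ_m u.
u = t ρ_ice/ρ_m = 3.412 km × 0.914/3.37 = 0.925 km.

0.925 km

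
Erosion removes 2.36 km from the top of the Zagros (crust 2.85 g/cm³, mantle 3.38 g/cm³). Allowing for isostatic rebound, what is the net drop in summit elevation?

Rebound u = e ρ_c/ρ_m = 2.36 km × 2.85/3.38 = 1.99 km.
Net surface drop = e − u = 2.36 km − 1.99 km = e (ρ_m − ρ_c)/ρ_m = 0.37 km.

0.37 km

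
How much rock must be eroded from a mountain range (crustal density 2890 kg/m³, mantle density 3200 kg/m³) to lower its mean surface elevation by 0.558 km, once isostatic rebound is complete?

5.76 km

Net drop Δ = e − u = e − e ρ_c/ρ_m = e (ρ_m − ρ_c)/ρ_m.
e = Δ ρ_m/(ρ_m − ρ_c) = 0.558 km × 3200/310 = 5.76 km.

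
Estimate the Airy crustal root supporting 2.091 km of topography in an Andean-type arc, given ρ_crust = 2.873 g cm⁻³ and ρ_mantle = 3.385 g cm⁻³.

Isostatic balance requires: the weight of the topography is balanced by the buoyancy of the root, ρ_c h = (ρ_m − ρ_c) r.
r = h · ρ_c / (ρ_m − ρ_c) = 2.091 km × 2.873 / (3.385 − 2.873) = 11.7 km.

11.7 km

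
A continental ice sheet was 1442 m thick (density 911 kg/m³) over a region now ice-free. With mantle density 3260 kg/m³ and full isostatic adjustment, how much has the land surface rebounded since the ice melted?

403 m

Removing the load lets mantle flow back in; uplift u satisfies ρ_ice t = ρ_m u.
u = t ρ_ice/ρ_m = 1442 m × 911/3260 = 403 m.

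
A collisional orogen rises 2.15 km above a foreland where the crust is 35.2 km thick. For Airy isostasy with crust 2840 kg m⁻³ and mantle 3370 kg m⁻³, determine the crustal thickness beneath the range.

48.9 km

Root depth r = h ρ_c / (ρ_m − ρ_c) = 2.15 km × 2840 / 530 = 11.52 km.
Total thickness = T + h + r = 35.2 km + 2.15 km + 11.52 km = 48.9 km.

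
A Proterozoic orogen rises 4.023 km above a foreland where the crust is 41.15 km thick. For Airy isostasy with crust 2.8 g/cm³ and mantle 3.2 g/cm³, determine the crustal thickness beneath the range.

73.3 km

Root depth r = h ρ_c / (ρ_m − ρ_c) = 4.023 km × 2.8 / 0.4 = 28.16 km.
Total thickness = T + h + r = 41.15 km + 4.023 km + 28.16 km = 73.3 km.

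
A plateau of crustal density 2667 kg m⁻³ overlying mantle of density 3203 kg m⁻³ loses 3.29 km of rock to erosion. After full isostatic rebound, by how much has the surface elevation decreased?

Rebound u = e ρ_c/ρ_m = 3.29 km × 2667/3203 = 2.739 km.
Net surface drop = e − u = 3.29 km − 2.739 km = e (ρ_m − ρ_c)/ρ_m = 0.551 km.

0.551 km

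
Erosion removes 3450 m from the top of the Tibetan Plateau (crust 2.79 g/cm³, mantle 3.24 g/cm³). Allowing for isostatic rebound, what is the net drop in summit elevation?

479 m

Rebound u = e ρ_c/ρ_m = 3450 m × 2.79/3.24 = 2971 m.
Net surface drop = e − u = 3450 m − 2971 m = e (ρ_m − ρ_c)/ρ_m = 479 m.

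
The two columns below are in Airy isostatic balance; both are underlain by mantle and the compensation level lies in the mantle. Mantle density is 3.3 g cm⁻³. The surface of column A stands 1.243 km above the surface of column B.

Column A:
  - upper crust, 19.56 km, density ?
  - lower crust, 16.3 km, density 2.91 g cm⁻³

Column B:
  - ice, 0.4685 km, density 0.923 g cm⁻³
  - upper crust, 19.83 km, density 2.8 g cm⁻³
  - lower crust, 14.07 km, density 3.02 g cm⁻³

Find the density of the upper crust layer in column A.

Take the compensation level at the base of the deeper column (depth z_c below the surface of column A) and equate Σ ρ_i t_i down to z_c; mantle fills any gap and the z_c terms cancel.
Column A: 19.56×ρ + 16.3×2.91 + (z_c − 35.86)×3.3
Column B: 1.243×0 + 0.4685×0.923 + 19.83×2.8 + 14.07×3.02 + (z_c − 1.243 − 34.3685)×3.3
The z_c×3.3 term appears on both sides and cancels. Collect the known terms of each column as K = Σ(ρt)_known − 3.3 × (depth of known layers): K_A = 47.433 − 3.3×35.86 = −70.905; K_B = 98.4478255 − 3.3×(1.243 + 34.3685) = −19.0701245.
Balance: K_A + 19.56×ρ = K_B, so ρ = (K_B − K_A)/19.56 = 51.8349/19.56 = 2.65 g cm⁻³.

2.65 g cm⁻³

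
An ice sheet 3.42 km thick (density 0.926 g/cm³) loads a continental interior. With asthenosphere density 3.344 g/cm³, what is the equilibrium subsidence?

For local isostatic compensation: the ice load ρ_ice t is balanced by mantle displaced below, ρ_m s.
s = t ρ_ice / ρ_m = 3.42 km × 0.926/3.344 = 0.947 km.

0.947 km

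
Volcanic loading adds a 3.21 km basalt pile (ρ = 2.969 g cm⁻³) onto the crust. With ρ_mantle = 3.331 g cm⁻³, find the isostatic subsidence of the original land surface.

2.86 km

Subaerial loading: s = t ρ_load / ρ_m.
s = 3.21 km × 2.969/3.331 = 2.86 km.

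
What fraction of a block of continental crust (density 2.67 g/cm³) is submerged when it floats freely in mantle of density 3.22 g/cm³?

Submerged fraction = ρ_obj/ρ_fluid = 2.67/3.22 = 82.9%.

82.9%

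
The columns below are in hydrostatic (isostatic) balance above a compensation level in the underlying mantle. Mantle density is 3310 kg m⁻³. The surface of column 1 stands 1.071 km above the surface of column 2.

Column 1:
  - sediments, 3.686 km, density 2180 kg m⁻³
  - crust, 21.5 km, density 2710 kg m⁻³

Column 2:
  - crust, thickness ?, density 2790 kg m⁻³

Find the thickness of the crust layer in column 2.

Take the compensation level at the base of the deeper column (depth z_c below the surface of column 1) and equate Σ ρ_i t_i down to z_c; mantle fills any gap and the z_c terms cancel.
Column 1: 3.686×2180 + 21.5×2710 + (z_c − 25.186)×3310
Column 2: 1.071×0 + x×2790 + (z_c − 1.071 − 0 − x)×3310
The z_c×3310 term appears on both sides and cancels. Collect the known terms of each column as K = Σ(ρt)_known − 3310 × (depth of known layers): K_1 = 66300.48 − 3310×25.186 = −17065.18; K_2 = 0 − 3310×(1.071 + 0) = −3545.01.
Balance: K_1 = K_2 − x×(3310 − 2790), so x = (K_2 − K_1)/(3310 − 2790) = 13520.2/520 = 26 km.

26 km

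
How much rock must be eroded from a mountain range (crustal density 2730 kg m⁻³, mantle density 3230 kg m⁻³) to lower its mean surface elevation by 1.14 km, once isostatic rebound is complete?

Net drop Δ = e − u = e − e ρ_c/ρ_m = e (ρ_m − ρ_c)/ρ_m.
e = Δ ρ_m/(ρ_m − ρ_c) = 1.14 km × 3230/500 = 7.36 km.

7.36 km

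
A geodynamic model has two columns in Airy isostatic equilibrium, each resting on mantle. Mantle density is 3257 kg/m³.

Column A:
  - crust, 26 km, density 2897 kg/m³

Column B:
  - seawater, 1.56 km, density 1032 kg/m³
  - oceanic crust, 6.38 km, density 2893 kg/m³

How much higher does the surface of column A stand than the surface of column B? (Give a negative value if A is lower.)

1.1 km

For any compensation level in the mantle, the mantle terms cancel and isostasy reduces to e = (Σt_A − Σt_B) − (Σ(ρt)_A − Σ(ρt)_B) / ρ_m.
Σt_A = 26 km; Σt_B = 7.94 km; Σ(ρt)_A = 75322; Σ(ρt)_B = 20067.26 (in km·kg/m³).
e = (26 − 7.94) − (75322 − 20067.26) / 3257 = 1.1 km.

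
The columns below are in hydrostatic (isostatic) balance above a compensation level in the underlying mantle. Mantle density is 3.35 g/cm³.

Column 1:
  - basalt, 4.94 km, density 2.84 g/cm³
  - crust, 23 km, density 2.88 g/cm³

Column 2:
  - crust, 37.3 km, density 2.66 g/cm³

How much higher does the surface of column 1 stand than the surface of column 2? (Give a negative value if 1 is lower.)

For any compensation level in the mantle, the mantle terms cancel and isostasy reduces to e = (Σt_1 − Σt_2) − (Σ(ρt)_1 − Σ(ρt)_2) / ρ_m.
Σt_1 = 27.94 km; Σt_2 = 37.3 km; Σ(ρt)_1 = 80.2696; Σ(ρt)_2 = 99.218 (in km·g/cm³).
e = (27.94 − 37.3) − (80.2696 − 99.218) / 3.35 = −3.7 km.

−3.7 km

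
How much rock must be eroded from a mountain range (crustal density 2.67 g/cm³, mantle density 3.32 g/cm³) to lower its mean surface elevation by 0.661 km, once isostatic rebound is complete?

3.38 km

Net drop Δ = e − u = e − e ρ_c/ρ_m = e (ρ_m − ρ_c)/ρ_m.
e = Δ ρ_m/(ρ_m − ρ_c) = 0.661 km × 3.32/0.65 = 3.38 km.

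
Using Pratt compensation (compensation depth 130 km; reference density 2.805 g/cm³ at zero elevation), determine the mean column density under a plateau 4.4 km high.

2.71 g/cm³

Pratt balance: ρ_ref D = ρ (D + h).
ρ = ρ_ref D/(D + h) = 2.805 × 130 km/(130 km + 4.4 km) = 2.71 g/cm³.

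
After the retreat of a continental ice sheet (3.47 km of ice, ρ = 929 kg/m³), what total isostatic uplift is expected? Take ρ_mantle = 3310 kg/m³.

0.974 km

Removing the load lets mantle flow back in; uplift u satisfies ρ_ice t = ρ_m u.
u = t ρ_ice/ρ_m = 3.47 km × 929/3310 = 0.974 km.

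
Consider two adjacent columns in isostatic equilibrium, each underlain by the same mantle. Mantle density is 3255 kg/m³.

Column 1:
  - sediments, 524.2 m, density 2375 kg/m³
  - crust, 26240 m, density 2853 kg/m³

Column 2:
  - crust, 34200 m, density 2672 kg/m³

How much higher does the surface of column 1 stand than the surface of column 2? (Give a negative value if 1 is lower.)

For any compensation level in the mantle, the mantle terms cancel and isostasy reduces to e = (Σt_1 − Σt_2) − (Σ(ρt)_1 − Σ(ρt)_2) / ρ_m.
Σt_1 = 26764.2 m; Σt_2 = 34200 m; Σ(ρt)_1 = 76107695; Σ(ρt)_2 = 91382400 (in m·kg/m³).
e = (26764.2 − 34200) − (76107695 − 91382400) / 3255 = −2740 m.

−2740 m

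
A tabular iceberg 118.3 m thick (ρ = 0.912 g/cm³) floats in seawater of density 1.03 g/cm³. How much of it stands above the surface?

Floating equilibrium: submerged depth d = t ρ_obj/ρ_fluid = 118.3 m × 0.912/1.03 = 104.7 m.
Freeboard = t − d = 118.3 m − 104.7 m = 13.6 m.

13.6 m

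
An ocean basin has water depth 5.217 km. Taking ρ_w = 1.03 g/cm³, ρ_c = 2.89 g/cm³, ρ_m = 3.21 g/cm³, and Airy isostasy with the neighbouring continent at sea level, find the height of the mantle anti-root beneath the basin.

Equating mass per unit area of the two columns: replacing crust with seawater at the top is compensated by replacing crust with mantle at the base: d (ρ_c − ρ_w) = a (ρ_m − ρ_c).
a = d (ρ_c − ρ_w)/(ρ_m − ρ_c) = 5.217 km × 1.86/0.32 = 30.3 km.

30.3 km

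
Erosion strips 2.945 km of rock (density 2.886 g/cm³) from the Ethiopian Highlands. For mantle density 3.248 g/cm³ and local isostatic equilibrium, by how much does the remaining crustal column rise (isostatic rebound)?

Unloading: uplift u = e ρ_c/ρ_m = 2.945 km × 2.886/3.248 = 2.62 km.

2.62 km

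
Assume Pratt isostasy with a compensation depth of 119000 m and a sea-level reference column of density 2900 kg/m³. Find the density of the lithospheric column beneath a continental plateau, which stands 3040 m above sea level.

Pratt balance: ρ_ref D = ρ (D + h).
ρ = ρ_ref D/(D + h) = 2900 × 119000 m/(119000 m + 3040 m) = 2830 kg/m³.

2830 kg/m³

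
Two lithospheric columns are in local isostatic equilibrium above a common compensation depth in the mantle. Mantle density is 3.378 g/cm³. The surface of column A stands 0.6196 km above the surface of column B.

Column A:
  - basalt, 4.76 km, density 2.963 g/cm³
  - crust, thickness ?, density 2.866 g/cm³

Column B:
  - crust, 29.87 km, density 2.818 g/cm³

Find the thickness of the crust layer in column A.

32.9 km

Take the compensation level at the base of the deeper column (depth z_c below the surface of column A) and equate Σ ρ_i t_i down to z_c; mantle fills any gap and the z_c terms cancel.
Column A: 4.76×2.963 + x×2.866 + (z_c − 4.76 − x)×3.378
Column B: 0.6196×0 + 29.87×2.818 + (z_c − 0.6196 − 29.87)×3.378
The z_c×3.378 term appears on both sides and cancels. Collect the known terms of each column as K = Σ(ρt)_known − 3.378 × (depth of known layers): K_A = 14.10388 − 3.378×4.76 = −1.9754; K_B = 84.17366 − 3.378×(0.6196 + 29.87) = −18.8202088.
Balance: K_A − x×(3.378 − 2.866) = K_B, so x = (K_A − K_B)/(3.378 − 2.866) = 16.8448/0.512 = 32.9 km.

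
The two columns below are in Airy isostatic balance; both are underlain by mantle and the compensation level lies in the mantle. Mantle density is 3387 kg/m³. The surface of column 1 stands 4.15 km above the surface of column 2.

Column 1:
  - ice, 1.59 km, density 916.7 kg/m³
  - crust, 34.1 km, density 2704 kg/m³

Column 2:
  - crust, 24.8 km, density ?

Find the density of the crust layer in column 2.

2860 kg/m³

Take the compensation level at the base of the deeper column (depth z_c below the surface of column 1) and equate Σ ρ_i t_i down to z_c; mantle fills any gap and the z_c terms cancel.
Column 1: 1.59×916.7 + 34.1×2704 + (z_c − 35.69)×3387
Column 2: 4.15×0 + 24.8×ρ + (z_c − 4.15 − 24.8)×3387
The z_c×3387 term appears on both sides and cancels. Collect the known terms of each column as K = Σ(ρt)_known − 3387 × (depth of known layers): K_1 = 93663.953 − 3387×35.69 = −27218.077; K_2 = 0 − 3387×(4.15 + 24.8) = −98053.65.
Balance: K_1 = K_2 + 24.8×ρ, so ρ = (K_1 − K_2)/24.8 = 70835.6/24.8 = 2860 kg/m³.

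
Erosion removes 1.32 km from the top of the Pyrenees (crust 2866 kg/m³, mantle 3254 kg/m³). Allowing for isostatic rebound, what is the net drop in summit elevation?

Rebound u = e ρ_c/ρ_m = 1.32 km × 2866/3254 = 1.163 km.
Net surface drop = e − u = 1.32 km − 1.163 km = e (ρ_m − ρ_c)/ρ_m = 0.157 km.

0.157 km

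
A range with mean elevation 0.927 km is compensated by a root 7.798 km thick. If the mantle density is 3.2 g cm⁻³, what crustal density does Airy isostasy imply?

ρ_c h = (ρ_m − ρ_c) r → ρ_c (h + r) = ρ_m r → ρ_c = ρ_m r / (h + r).
ρ_c = 3.2 × 7.798 km / (0.927 km + 7.798 km) = 2.86 g cm⁻³.

2.86 g cm⁻³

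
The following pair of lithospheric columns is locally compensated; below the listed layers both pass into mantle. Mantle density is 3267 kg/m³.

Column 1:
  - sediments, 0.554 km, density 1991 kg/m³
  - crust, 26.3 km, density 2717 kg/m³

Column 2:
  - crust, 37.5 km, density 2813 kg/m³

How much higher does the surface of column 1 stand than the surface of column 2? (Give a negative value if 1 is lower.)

For any compensation level in the mantle, the mantle terms cancel and isostasy reduces to e = (Σt_1 − Σt_2) − (Σ(ρt)_1 − Σ(ρt)_2) / ρ_m.
Σt_1 = 26.854 km; Σt_2 = 37.5 km; Σ(ρt)_1 = 72560.114; Σ(ρt)_2 = 105487.5 (in km·kg/m³).
e = (26.854 − 37.5) − (72560.114 − 105487.5) / 3267 = −0.567 km.

−0.567 km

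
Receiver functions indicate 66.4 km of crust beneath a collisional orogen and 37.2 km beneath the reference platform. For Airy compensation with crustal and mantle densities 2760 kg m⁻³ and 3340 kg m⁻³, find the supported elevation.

Excess crust Δ = 66.4 km − 37.2 km = 29.2 km, split between elevation h and root r with h + r = Δ.
Airy balance ρ_c h = (ρ_m − ρ_c) r gives r = h ρ_c/(ρ_m − ρ_c), so h (1 + ρ_c/(ρ_m − ρ_c)) = Δ, i.e. h = Δ (ρ_m − ρ_c)/ρ_m.
h = 29.2 km × 580/3340 = 5.07 km.

5.07 km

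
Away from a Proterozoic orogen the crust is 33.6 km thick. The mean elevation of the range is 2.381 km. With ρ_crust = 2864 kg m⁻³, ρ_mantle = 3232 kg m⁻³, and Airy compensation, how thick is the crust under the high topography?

54.5 km

Root depth r = h ρ_c / (ρ_m − ρ_c) = 2.381 km × 2864 / 368 = 18.53 km.
Total thickness = T + h + r = 33.6 km + 2.381 km + 18.53 km = 54.5 km.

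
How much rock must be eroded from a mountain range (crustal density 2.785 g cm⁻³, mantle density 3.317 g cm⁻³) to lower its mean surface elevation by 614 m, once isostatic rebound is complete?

Net drop Δ = e − u = e − e ρ_c/ρ_m = e (ρ_m − ρ_c)/ρ_m.
e = Δ ρ_m/(ρ_m − ρ_c) = 614 m × 3.317/0.532 = 3830 m.

3830 m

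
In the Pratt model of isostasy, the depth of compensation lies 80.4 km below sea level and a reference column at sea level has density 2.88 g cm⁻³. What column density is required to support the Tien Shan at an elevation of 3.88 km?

Pratt balance: ρ_ref D = ρ (D + h).
ρ = ρ_ref D/(D + h) = 2.88 × 80.4 km/(80.4 km + 3.88 km) = 2.75 g cm⁻³.

2.75 g cm⁻³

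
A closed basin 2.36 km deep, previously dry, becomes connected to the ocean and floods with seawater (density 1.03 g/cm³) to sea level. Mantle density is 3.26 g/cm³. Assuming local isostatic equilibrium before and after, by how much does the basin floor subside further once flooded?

1.09 km

After flooding the water column is d + s deep. Its weight must equal the weight of mantle displaced by the extra subsidence s: (d + s) ρ_w = s ρ_m.
s = d ρ_w / (ρ_m − ρ_w) = 2.36 km × 1.03/(3.26 − 1.03) = 1.09 km.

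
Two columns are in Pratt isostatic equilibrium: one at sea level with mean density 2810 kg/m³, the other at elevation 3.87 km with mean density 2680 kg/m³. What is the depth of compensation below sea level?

ρ_ref D = ρ (D + h) → D (ρ_ref − ρ) = ρ h.
D = ρ h/(ρ_ref − ρ) = 2680 × 3.87 km/(2810 − 2680) = 79.8 km.

79.8 km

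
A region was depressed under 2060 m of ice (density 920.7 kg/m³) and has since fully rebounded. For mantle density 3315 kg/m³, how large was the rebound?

Removing the load lets mantle flow back in; uplift u satisfies ρ_ice t = ρ_m u.
u = t ρ_ice/ρ_m = 2060 m × 920.7/3315 = 572 m.

572 m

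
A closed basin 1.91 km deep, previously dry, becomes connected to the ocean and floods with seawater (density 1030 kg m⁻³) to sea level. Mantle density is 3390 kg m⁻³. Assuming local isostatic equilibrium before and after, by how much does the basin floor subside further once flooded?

After flooding the water column is d + s deep. Its weight must equal the weight of mantle displaced by the extra subsidence s: (d + s) ρ_w = s ρ_m.
s = d ρ_w / (ρ_m − ρ_w) = 1.91 km × 1030/(3390 − 1030) = 0.834 km.

0.834 km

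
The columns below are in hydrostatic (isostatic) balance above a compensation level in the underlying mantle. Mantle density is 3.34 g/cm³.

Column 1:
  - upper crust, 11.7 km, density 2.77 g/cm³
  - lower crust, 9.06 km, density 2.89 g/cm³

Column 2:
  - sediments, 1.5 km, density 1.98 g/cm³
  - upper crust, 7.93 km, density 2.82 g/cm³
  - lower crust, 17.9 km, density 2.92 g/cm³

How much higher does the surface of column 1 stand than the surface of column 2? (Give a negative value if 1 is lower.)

For any compensation level in the mantle, the mantle terms cancel and isostasy reduces to e = (Σt_1 − Σt_2) − (Σ(ρt)_1 − Σ(ρt)_2) / ρ_m.
Σt_1 = 20.76 km; Σt_2 = 27.33 km; Σ(ρt)_1 = 58.5924; Σ(ρt)_2 = 77.6006 (in km·g/cm³).
e = (20.76 − 27.33) − (58.5924 − 77.6006) / 3.34 = −0.879 km.

−0.879 km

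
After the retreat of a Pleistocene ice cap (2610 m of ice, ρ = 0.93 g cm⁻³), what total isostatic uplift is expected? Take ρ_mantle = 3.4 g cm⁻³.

714 m

Removing the load lets mantle flow back in; uplift u satisfies ρ_ice t = ρ_m u.
u = t ρ_ice/ρ_m = 2610 m × 0.93/3.4 = 714 m.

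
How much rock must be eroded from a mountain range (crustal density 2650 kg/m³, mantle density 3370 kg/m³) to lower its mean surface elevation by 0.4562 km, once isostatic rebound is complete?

Net drop Δ = e − u = e − e ρ_c/ρ_m = e (ρ_m − ρ_c)/ρ_m.
e = Δ ρ_m/(ρ_m − ρ_c) = 0.4562 km × 3370/720 = 2.14 km.

2.14 km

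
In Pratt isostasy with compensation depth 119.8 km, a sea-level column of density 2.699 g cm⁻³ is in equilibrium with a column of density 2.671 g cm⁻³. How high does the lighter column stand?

1.26 km

ρ_ref D = ρ (D + h) → h = D (ρ_ref − ρ)/ρ.
h = 119.8 km × (2.699 − 2.671)/2.671 = 1.26 km.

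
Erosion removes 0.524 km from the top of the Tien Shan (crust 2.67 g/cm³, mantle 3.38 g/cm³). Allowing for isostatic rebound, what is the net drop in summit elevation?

Rebound u = e ρ_c/ρ_m = 0.524 km × 2.67/3.38 = 0.4139 km.
Net surface drop = e − u = 0.524 km − 0.4139 km = e (ρ_m − ρ_c)/ρ_m = 0.11 km.

0.11 km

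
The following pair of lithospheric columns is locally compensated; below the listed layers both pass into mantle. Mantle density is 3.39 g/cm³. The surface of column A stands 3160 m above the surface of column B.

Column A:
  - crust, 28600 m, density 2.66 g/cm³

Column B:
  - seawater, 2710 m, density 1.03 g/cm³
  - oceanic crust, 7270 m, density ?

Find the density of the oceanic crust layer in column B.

Take the compensation level at the base of the deeper column (depth z_c below the surface of column A) and equate Σ ρ_i t_i down to z_c; mantle fills any gap and the z_c terms cancel.
Column A: 28600×2.66 + (z_c − 28600)×3.39
Column B: 3160×0 + 2710×1.03 + 7270×ρ + (z_c − 3160 − 9980)×3.39
The z_c×3.39 term appears on both sides and cancels. Collect the known terms of each column as K = Σ(ρt)_known − 3.39 × (depth of known layers): K_A = 76076 − 3.39×28600 = −20878; K_B = 2791.3 − 3.39×(3160 + 9980) = −41753.3.
Balance: K_A = K_B + 7270×ρ, so ρ = (K_A − K_B)/7270 = 20875.3/7270 = 2.87 g/cm³.

2.87 g/cm³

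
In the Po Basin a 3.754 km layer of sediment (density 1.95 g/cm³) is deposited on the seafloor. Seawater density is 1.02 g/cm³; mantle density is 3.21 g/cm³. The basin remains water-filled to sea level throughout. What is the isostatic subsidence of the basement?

1.59 km

Submarine loading: the sediment displaces seawater, and the subsidence is in turn flooded, so s (ρ_m − ρ_w) = t (ρ_sed − ρ_w).
s = 3.754 km × (1.95 − 1.02) / (3.21 − 1.02) = 1.59 km.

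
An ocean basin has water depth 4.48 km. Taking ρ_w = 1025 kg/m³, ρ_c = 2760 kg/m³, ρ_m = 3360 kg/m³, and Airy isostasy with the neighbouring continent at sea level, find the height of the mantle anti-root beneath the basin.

13 km

Equating mass per unit area of the two columns: replacing crust with seawater at the top is compensated by replacing crust with mantle at the base: d (ρ_c − ρ_w) = a (ρ_m − ρ_c).
a = d (ρ_c − ρ_w)/(ρ_m − ρ_c) = 4.48 km × 1735/600 = 13 km.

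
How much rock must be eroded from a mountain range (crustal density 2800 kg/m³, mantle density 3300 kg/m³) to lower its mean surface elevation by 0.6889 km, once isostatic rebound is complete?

4.55 km

Net drop Δ = e − u = e − e ρ_c/ρ_m = e (ρ_m − ρ_c)/ρ_m.
e = Δ ρ_m/(ρ_m − ρ_c) = 0.6889 km × 3300/500 = 4.55 km.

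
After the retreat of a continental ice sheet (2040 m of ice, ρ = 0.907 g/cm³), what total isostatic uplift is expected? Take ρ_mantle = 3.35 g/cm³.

552 m

Removing the load lets mantle flow back in; uplift u satisfies ρ_ice t = ρ_m u.
u = t ρ_ice/ρ_m = 2040 m × 0.907/3.35 = 552 m.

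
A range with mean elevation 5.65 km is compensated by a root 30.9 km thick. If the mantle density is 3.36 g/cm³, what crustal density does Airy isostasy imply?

ρ_c h = (ρ_m − ρ_c) r → ρ_c (h + r) = ρ_m r → ρ_c = ρ_m r / (h + r).
ρ_c = 3.36 × 30.9 km / (5.65 km + 30.9 km) = 2.84 g/cm³.

2.84 g/cm³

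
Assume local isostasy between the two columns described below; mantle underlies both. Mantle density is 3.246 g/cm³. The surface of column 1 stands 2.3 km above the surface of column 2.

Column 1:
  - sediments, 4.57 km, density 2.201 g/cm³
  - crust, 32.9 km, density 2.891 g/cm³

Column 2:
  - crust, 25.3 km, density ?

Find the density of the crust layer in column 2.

2.89 g/cm³

Take the compensation level at the base of the deeper column (depth z_c below the surface of column 1) and equate Σ ρ_i t_i down to z_c; mantle fills any gap and the z_c terms cancel.
Column 1: 4.57×2.201 + 32.9×2.891 + (z_c − 37.47)×3.246
Column 2: 2.3×0 + 25.3×ρ + (z_c − 2.3 − 25.3)×3.246
The z_c×3.246 term appears on both sides and cancels. Collect the known terms of each column as K = Σ(ρt)_known − 3.246 × (depth of known layers): K_1 = 105.17247 − 3.246×37.47 = −16.45515; K_2 = 0 − 3.246×(2.3 + 25.3) = −89.5896.
Balance: K_1 = K_2 + 25.3×ρ, so ρ = (K_1 − K_2)/25.3 = 73.1345/25.3 = 2.89 g/cm³.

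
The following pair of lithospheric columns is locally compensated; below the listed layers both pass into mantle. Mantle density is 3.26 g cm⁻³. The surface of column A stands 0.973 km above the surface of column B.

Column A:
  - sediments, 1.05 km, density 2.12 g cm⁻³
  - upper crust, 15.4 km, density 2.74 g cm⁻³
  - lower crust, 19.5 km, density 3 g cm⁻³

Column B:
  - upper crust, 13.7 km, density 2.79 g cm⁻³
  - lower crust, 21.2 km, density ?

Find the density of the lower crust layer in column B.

3.04 g cm⁻³

Take the compensation level at the base of the deeper column (depth z_c below the surface of column A) and equate Σ ρ_i t_i down to z_c; mantle fills any gap and the z_c terms cancel.
Column A: 1.05×2.12 + 15.4×2.74 + 19.5×3 + (z_c − 35.95)×3.26
Column B: 0.973×0 + 13.7×2.79 + 21.2×ρ + (z_c − 0.973 − 34.9)×3.26
The z_c×3.26 term appears on both sides and cancels. Collect the known terms of each column as K = Σ(ρt)_known − 3.26 × (depth of known layers): K_A = 102.922 − 3.26×35.95 = −14.275; K_B = 38.223 − 3.26×(0.973 + 34.9) = −78.72298.
Balance: K_A = K_B + 21.2×ρ, so ρ = (K_A − K_B)/21.2 = 64.448/21.2 = 3.04 g cm⁻³.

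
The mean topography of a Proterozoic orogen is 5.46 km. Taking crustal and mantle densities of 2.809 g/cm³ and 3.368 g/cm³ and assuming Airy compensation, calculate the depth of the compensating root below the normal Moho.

Isostatic balance requires: the weight of the topography is balanced by the buoyancy of the root, ρ_c h = (ρ_m − ρ_c) r.
r = h · ρ_c / (ρ_m − ρ_c) = 5.46 km × 2.809 / (3.368 − 2.809) = 27.4 km.

27.4 km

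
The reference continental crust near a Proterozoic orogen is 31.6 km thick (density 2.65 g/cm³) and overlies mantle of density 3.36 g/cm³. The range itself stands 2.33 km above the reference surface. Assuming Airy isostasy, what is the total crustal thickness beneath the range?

Root depth r = h ρ_c / (ρ_m − ρ_c) = 2.33 km × 2.65 / 0.71 = 8.696 km.
Total thickness = T + h + r = 31.6 km + 2.33 km + 8.696 km = 42.6 km.

42.6 km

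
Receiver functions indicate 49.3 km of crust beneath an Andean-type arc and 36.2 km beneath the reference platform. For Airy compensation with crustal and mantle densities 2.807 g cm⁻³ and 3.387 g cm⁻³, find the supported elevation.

2.24 km

Excess crust Δ = 49.3 km − 36.2 km = 13.1 km, split between elevation h and root r with h + r = Δ.
Airy balance ρ_c h = (ρ_m − ρ_c) r gives r = h ρ_c/(ρ_m − ρ_c), so h (1 + ρ_c/(ρ_m − ρ_c)) = Δ, i.e. h = Δ (ρ_m − ρ_c)/ρ_m.
h = 13.1 km × 0.58/3.387 = 2.24 km.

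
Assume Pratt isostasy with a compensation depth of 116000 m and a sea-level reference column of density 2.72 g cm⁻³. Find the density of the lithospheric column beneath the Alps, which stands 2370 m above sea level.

Pratt balance: ρ_ref D = ρ (D + h).
ρ = ρ_ref D/(D + h) = 2.72 × 116000 m/(116000 m + 2370 m) = 2.67 g cm⁻³.

2.67 g cm⁻³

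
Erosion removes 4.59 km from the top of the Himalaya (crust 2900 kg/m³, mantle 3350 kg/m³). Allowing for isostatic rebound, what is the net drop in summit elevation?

Rebound u = e ρ_c/ρ_m = 4.59 km × 2900/3350 = 3.973 km.
Net surface drop = e − u = 4.59 km − 3.973 km = e (ρ_m − ρ_c)/ρ_m = 0.617 km.

0.617 km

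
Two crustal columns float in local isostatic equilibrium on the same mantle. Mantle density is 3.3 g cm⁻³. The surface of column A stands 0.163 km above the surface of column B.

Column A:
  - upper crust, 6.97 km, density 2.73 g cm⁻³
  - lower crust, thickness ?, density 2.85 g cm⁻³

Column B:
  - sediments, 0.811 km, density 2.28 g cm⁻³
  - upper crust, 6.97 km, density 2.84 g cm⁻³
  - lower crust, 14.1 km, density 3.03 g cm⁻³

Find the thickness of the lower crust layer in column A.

9.79 km

Take the compensation level at the base of the deeper column (depth z_c below the surface of column A) and equate Σ ρ_i t_i down to z_c; mantle fills any gap and the z_c terms cancel.
Column A: 6.97×2.73 + x×2.85 + (z_c − 6.97 − x)×3.3
Column B: 0.163×0 + 0.811×2.28 + 6.97×2.84 + 14.1×3.03 + (z_c − 0.163 − 21.881)×3.3
The z_c×3.3 term appears on both sides and cancels. Collect the known terms of each column as K = Σ(ρt)_known − 3.3 × (depth of known layers): K_A = 19.0281 − 3.3×6.97 = −3.9729; K_B = 64.36688 − 3.3×(0.163 + 21.881) = −8.37832.
Balance: K_A − x×(3.3 − 2.85) = K_B, so x = (K_A − K_B)/(3.3 − 2.85) = 4.40542/0.45 = 9.79 km.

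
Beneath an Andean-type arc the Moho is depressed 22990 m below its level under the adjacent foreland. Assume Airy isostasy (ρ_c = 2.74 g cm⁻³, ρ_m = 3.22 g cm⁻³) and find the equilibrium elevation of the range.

4030 m

For local isostatic compensation: ρ_c h = (ρ_m − ρ_c) r.
h = r (ρ_m − ρ_c) / ρ_c = 22990 m × (3.22 − 2.74) / 2.74 = 4030 m.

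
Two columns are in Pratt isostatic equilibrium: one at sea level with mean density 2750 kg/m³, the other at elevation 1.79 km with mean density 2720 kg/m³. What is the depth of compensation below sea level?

162 km

ρ_ref D = ρ (D + h) → D (ρ_ref − ρ) = ρ h.
D = ρ h/(ρ_ref − ρ) = 2720 × 1.79 km/(2750 − 2720) = 162 km.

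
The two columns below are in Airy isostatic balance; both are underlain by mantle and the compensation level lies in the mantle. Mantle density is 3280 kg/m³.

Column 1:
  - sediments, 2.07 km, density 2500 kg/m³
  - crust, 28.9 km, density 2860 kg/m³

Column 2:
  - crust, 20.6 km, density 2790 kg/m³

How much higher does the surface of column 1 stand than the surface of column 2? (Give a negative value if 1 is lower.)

For any compensation level in the mantle, the mantle terms cancel and isostasy reduces to e = (Σt_1 − Σt_2) − (Σ(ρt)_1 − Σ(ρt)_2) / ρ_m.
Σt_1 = 30.97 km; Σt_2 = 20.6 km; Σ(ρt)_1 = 87829; Σ(ρt)_2 = 57474 (in km·kg/m³).
e = (30.97 − 20.6) − (87829 − 57474) / 3280 = 1.12 km.

1.12 km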